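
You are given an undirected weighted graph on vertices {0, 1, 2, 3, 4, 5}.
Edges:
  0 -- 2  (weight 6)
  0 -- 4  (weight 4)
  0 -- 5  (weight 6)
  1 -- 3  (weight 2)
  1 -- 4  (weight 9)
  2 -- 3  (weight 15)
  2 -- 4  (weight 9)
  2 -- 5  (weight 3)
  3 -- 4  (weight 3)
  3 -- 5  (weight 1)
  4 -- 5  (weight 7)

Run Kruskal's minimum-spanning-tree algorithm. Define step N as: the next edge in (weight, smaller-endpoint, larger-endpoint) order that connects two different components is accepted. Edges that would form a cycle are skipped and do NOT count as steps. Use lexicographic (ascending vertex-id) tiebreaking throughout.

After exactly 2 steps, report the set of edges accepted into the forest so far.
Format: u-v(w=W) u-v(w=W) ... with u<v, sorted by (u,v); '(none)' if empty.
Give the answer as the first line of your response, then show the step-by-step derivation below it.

1-3(w=2) 3-5(w=1)

step 1: add edge 3-5 (w=1); MST = {3-5(w=1)}
step 2: add edge 1-3 (w=2); MST = {1-3(w=2) 3-5(w=1)}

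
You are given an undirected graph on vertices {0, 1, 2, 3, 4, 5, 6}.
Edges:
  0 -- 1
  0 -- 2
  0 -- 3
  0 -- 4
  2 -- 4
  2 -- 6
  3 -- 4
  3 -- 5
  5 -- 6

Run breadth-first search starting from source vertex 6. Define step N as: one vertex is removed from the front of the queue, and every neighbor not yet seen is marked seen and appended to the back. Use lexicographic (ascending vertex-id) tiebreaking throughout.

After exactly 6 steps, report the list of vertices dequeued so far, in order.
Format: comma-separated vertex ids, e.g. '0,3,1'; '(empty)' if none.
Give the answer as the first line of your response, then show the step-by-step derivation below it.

6,2,5,0,4,3

step 1: dequeue 6; queue=[2,5]; order=6
step 2: dequeue 2; queue=[5,0,4]; order=6,2
step 3: dequeue 5; queue=[0,4,3]; order=6,2,5
step 4: dequeue 0; queue=[4,3,1]; order=6,2,5,0
step 5: dequeue 4; queue=[3,1]; order=6,2,5,0,4
step 6: dequeue 3; queue=[1]; order=6,2,5,0,4,3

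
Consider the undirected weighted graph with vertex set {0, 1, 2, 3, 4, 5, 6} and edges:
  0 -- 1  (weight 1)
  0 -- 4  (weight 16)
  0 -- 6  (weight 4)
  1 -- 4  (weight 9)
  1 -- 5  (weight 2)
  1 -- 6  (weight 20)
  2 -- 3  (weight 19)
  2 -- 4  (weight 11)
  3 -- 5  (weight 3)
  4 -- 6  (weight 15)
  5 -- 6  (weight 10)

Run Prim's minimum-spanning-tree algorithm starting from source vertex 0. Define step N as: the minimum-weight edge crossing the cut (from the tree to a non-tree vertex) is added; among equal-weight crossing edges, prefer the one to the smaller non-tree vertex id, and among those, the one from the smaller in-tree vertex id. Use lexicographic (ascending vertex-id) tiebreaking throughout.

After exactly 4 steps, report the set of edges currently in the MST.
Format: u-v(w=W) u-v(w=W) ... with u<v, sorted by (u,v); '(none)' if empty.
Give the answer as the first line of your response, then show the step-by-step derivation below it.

0-1(w=1) 0-6(w=4) 1-5(w=2) 3-5(w=3)

step 1: add edge 0-1 (w=1); MST = {0-1(w=1)}
step 2: add edge 1-5 (w=2); MST = {0-1(w=1) 1-5(w=2)}
step 3: add edge 3-5 (w=3); MST = {0-1(w=1) 1-5(w=2) 3-5(w=3)}
step 4: add edge 0-6 (w=4); MST = {0-1(w=1) 0-6(w=4) 1-5(w=2) 3-5(w=3)}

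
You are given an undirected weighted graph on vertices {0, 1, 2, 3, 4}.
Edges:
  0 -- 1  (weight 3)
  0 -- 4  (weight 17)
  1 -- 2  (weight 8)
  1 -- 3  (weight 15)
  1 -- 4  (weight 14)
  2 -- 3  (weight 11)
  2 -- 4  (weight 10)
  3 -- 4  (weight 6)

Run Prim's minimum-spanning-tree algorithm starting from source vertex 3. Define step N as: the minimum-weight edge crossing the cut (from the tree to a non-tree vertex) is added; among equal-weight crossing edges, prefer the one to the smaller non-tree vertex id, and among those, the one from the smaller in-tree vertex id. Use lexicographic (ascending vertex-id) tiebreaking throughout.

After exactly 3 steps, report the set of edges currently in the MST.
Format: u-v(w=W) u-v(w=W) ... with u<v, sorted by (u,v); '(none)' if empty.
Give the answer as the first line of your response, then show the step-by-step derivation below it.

1-2(w=8) 2-4(w=10) 3-4(w=6)

step 1: add edge 3-4 (w=6); MST = {3-4(w=6)}
step 2: add edge 2-4 (w=10); MST = {2-4(w=10) 3-4(w=6)}
step 3: add edge 1-2 (w=8); MST = {1-2(w=8) 2-4(w=10) 3-4(w=6)}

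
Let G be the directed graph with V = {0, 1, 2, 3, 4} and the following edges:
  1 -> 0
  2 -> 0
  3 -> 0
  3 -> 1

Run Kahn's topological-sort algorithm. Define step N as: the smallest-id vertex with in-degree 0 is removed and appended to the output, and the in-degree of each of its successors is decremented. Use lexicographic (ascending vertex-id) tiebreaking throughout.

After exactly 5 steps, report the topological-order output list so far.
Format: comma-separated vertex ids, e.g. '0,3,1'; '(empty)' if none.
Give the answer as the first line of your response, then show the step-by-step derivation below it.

2,3,1,0,4

step 1: output 2; order=[2]; indeg=(2,1,0,0,0)
step 2: output 3; order=[2,3]; indeg=(1,0,0,0,0)
step 3: output 1; order=[2,3,1]; indeg=(0,0,0,0,0)
step 4: output 0; order=[2,3,1,0]; indeg=(0,0,0,0,0)
step 5: output 4; order=[2,3,1,0,4]; indeg=(0,0,0,0,0)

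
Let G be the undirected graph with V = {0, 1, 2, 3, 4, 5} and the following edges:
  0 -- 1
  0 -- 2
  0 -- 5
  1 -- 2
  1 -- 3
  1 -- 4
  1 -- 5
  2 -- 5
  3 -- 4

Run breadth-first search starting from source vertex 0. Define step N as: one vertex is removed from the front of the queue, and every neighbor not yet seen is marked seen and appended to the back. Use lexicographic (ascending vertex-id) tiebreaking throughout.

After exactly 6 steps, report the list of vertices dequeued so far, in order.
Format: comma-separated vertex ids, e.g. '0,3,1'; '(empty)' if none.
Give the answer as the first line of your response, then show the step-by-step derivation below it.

0,1,2,5,3,4

step 1: dequeue 0; queue=[1,2,5]; order=0
step 2: dequeue 1; queue=[2,5,3,4]; order=0,1
step 3: dequeue 2; queue=[5,3,4]; order=0,1,2
step 4: dequeue 5; queue=[3,4]; order=0,1,2,5
step 5: dequeue 3; queue=[4]; order=0,1,2,5,3
step 6: dequeue 4; queue=[(empty)]; order=0,1,2,5,3,4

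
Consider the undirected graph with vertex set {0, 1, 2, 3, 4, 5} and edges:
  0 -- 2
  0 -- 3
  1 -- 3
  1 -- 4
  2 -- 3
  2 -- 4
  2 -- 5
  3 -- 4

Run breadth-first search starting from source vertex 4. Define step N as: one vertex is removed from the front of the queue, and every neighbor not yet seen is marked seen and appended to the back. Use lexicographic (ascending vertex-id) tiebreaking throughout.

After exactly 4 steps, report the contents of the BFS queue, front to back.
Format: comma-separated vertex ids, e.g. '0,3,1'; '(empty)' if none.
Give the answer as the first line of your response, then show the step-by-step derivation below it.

0,5

step 1: dequeue 4; queue=[1,2,3]; order=4
step 2: dequeue 1; queue=[2,3]; order=4,1
step 3: dequeue 2; queue=[3,0,5]; order=4,1,2
step 4: dequeue 3; queue=[0,5]; order=4,1,2,3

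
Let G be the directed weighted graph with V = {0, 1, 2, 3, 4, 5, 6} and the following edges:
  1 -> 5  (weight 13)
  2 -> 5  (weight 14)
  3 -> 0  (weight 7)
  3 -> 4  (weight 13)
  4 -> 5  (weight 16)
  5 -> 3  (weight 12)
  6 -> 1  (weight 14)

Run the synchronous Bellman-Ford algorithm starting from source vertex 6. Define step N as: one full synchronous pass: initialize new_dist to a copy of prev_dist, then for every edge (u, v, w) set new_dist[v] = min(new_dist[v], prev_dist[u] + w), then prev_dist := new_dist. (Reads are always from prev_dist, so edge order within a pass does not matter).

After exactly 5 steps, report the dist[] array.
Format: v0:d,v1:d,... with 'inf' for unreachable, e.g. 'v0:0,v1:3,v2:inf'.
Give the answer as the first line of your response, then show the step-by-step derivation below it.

v0:46,v1:14,v2:inf,v3:39,v4:52,v5:27,v6:0

step 1: dist = v0:inf,v1:14,v2:inf,v3:inf,v4:inf,v5:inf,v6:0
step 2: dist = v0:inf,v1:14,v2:inf,v3:inf,v4:inf,v5:27,v6:0
step 3: dist = v0:inf,v1:14,v2:inf,v3:39,v4:inf,v5:27,v6:0
step 4: dist = v0:46,v1:14,v2:inf,v3:39,v4:52,v5:27,v6:0
step 5: dist = v0:46,v1:14,v2:inf,v3:39,v4:52,v5:27,v6:0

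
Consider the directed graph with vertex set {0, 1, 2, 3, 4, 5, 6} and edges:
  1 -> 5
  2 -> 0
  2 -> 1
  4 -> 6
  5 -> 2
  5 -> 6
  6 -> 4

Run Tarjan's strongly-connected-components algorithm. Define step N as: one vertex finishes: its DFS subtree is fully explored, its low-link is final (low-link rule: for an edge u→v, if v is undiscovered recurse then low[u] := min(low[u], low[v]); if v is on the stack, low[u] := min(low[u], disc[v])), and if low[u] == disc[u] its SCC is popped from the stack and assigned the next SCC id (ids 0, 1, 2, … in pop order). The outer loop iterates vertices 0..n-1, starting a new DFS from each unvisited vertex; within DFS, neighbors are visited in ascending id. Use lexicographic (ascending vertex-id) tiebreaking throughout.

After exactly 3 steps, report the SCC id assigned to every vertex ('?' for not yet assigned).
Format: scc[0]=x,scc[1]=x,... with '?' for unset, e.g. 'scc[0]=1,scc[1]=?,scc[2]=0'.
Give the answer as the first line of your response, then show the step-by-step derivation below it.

scc[0]=0,scc[1]=?,scc[2]=?,scc[3]=?,scc[4]=?,scc[5]=?,scc[6]=?

step 1: low=(low[0]=0,low[1]=?,low[2]=?,low[3]=?,low[4]=?,low[5]=?,low[6]=?); scc=(scc[0]=0,scc[1]=?,scc[2]=?,scc[3]=?,scc[4]=?,scc[5]=?,scc[6]=?)
step 2: low=(low[0]=0,low[1]=1,low[2]=1,low[3]=?,low[4]=?,low[5]=2,low[6]=?); scc=(scc[0]=0,scc[1]=?,scc[2]=?,scc[3]=?,scc[4]=?,scc[5]=?,scc[6]=?)
step 3: low=(low[0]=0,low[1]=1,low[2]=1,low[3]=?,low[4]=4,low[5]=1,low[6]=4); scc=(scc[0]=0,scc[1]=?,scc[2]=?,scc[3]=?,scc[4]=?,scc[5]=?,scc[6]=?)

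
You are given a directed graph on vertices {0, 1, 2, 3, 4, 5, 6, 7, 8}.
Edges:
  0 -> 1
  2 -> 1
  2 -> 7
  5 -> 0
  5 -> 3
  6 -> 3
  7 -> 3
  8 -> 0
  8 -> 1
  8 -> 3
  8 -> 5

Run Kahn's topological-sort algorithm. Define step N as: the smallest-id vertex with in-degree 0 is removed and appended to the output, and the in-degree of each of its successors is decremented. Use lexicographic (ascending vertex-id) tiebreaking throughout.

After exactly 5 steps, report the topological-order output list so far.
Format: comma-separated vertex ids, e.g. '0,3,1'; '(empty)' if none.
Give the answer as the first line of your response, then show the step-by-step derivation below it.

2,4,6,7,8

step 1: output 2; order=[2]; indeg=(2,2,0,4,0,1,0,0,0)
step 2: output 4; order=[2,4]; indeg=(2,2,0,4,0,1,0,0,0)
step 3: output 6; order=[2,4,6]; indeg=(2,2,0,3,0,1,0,0,0)
step 4: output 7; order=[2,4,6,7]; indeg=(2,2,0,2,0,1,0,0,0)
step 5: output 8; order=[2,4,6,7,8]; indeg=(1,1,0,1,0,0,0,0,0)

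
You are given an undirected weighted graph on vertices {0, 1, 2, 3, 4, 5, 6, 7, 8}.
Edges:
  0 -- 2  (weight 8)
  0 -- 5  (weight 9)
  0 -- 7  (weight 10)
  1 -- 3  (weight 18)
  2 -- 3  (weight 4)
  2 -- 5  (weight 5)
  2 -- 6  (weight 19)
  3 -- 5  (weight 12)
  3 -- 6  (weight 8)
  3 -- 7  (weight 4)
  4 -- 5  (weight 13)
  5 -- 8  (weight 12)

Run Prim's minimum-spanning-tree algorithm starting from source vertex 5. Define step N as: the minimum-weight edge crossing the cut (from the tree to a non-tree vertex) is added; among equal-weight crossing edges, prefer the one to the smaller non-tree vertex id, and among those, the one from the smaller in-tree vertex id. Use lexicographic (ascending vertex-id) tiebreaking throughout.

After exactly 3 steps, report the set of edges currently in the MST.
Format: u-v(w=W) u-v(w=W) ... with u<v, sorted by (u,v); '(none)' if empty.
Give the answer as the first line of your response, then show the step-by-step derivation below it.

2-3(w=4) 2-5(w=5) 3-7(w=4)

step 1: add edge 2-5 (w=5); MST = {2-5(w=5)}
step 2: add edge 2-3 (w=4); MST = {2-3(w=4) 2-5(w=5)}
step 3: add edge 3-7 (w=4); MST = {2-3(w=4) 2-5(w=5) 3-7(w=4)}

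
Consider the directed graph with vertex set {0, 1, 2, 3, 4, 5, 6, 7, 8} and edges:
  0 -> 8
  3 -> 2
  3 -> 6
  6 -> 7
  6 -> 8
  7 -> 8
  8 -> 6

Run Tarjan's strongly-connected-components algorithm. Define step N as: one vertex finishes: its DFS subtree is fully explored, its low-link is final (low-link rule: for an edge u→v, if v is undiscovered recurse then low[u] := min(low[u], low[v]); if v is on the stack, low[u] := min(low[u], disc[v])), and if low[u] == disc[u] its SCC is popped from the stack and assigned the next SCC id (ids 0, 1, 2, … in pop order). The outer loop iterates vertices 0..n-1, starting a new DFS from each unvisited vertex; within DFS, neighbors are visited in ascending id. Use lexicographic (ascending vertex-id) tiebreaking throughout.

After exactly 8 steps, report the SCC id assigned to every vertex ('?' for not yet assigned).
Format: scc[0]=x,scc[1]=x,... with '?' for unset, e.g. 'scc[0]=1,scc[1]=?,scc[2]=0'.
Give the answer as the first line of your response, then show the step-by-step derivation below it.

scc[0]=1,scc[1]=2,scc[2]=3,scc[3]=4,scc[4]=5,scc[5]=?,scc[6]=0,scc[7]=0,scc[8]=0

step 1: low=(low[0]=0,low[1]=?,low[2]=?,low[3]=?,low[4]=?,low[5]=?,low[6]=2,low[7]=1,low[8]=1); scc=(scc[0]=?,scc[1]=?,scc[2]=?,scc[3]=?,scc[4]=?,scc[5]=?,scc[6]=?,scc[7]=?,scc[8]=?)
step 2: low=(low[0]=0,low[1]=?,low[2]=?,low[3]=?,low[4]=?,low[5]=?,low[6]=1,low[7]=1,low[8]=1); scc=(scc[0]=?,scc[1]=?,scc[2]=?,scc[3]=?,scc[4]=?,scc[5]=?,scc[6]=?,scc[7]=?,scc[8]=?)
step 3: low=(low[0]=0,low[1]=?,low[2]=?,low[3]=?,low[4]=?,low[5]=?,low[6]=1,low[7]=1,low[8]=1); scc=(scc[0]=?,scc[1]=?,scc[2]=?,scc[3]=?,scc[4]=?,scc[5]=?,scc[6]=0,scc[7]=0,scc[8]=0)
step 4: low=(low[0]=0,low[1]=?,low[2]=?,low[3]=?,low[4]=?,low[5]=?,low[6]=1,low[7]=1,low[8]=1); scc=(scc[0]=1,scc[1]=?,scc[2]=?,scc[3]=?,scc[4]=?,scc[5]=?,scc[6]=0,scc[7]=0,scc[8]=0)
step 5: low=(low[0]=0,low[1]=4,low[2]=?,low[3]=?,low[4]=?,low[5]=?,low[6]=1,low[7]=1,low[8]=1); scc=(scc[0]=1,scc[1]=2,scc[2]=?,scc[3]=?,scc[4]=?,scc[5]=?,scc[6]=0,scc[7]=0,scc[8]=0)
step 6: low=(low[0]=0,low[1]=4,low[2]=5,low[3]=?,low[4]=?,low[5]=?,low[6]=1,low[7]=1,low[8]=1); scc=(scc[0]=1,scc[1]=2,scc[2]=3,scc[3]=?,scc[4]=?,scc[5]=?,scc[6]=0,scc[7]=0,scc[8]=0)
step 7: low=(low[0]=0,low[1]=4,low[2]=5,low[3]=6,low[4]=?,low[5]=?,low[6]=1,low[7]=1,low[8]=1); scc=(scc[0]=1,scc[1]=2,scc[2]=3,scc[3]=4,scc[4]=?,scc[5]=?,scc[6]=0,scc[7]=0,scc[8]=0)
step 8: low=(low[0]=0,low[1]=4,low[2]=5,low[3]=6,low[4]=7,low[5]=?,low[6]=1,low[7]=1,low[8]=1); scc=(scc[0]=1,scc[1]=2,scc[2]=3,scc[3]=4,scc[4]=5,scc[5]=?,scc[6]=0,scc[7]=0,scc[8]=0)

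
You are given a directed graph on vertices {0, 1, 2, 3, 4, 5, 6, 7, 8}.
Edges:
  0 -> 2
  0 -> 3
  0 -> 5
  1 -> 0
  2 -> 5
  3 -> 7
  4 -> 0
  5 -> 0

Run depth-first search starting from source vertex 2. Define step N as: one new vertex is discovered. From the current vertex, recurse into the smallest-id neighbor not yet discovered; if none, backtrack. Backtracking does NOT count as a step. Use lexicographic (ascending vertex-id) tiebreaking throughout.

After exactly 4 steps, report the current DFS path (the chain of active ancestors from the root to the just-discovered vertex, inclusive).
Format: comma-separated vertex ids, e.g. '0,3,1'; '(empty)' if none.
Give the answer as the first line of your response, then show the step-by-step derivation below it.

2,5,0,3

step 1: discover 2; path=2; order=2
step 2: discover 5; path=2>5; order=2,5
step 3: discover 0; path=2>5>0; order=2,5,0
step 4: discover 3; path=2>5>0>3; order=2,5,0,3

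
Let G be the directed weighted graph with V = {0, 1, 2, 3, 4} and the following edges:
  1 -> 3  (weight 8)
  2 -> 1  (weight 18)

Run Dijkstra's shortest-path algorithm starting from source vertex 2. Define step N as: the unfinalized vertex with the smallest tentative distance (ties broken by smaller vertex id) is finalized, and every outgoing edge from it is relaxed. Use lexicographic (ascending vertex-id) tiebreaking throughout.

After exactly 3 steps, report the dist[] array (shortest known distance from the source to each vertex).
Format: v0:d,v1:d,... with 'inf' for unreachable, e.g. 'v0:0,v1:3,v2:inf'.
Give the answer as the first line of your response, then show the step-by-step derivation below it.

v0:inf,v1:18,v2:0,v3:26,v4:inf

step 1: dist = v0:inf,v1:18,v2:0,v3:inf,v4:inf
step 2: dist = v0:inf,v1:18,v2:0,v3:26,v4:inf
step 3: dist = v0:inf,v1:18,v2:0,v3:26,v4:inf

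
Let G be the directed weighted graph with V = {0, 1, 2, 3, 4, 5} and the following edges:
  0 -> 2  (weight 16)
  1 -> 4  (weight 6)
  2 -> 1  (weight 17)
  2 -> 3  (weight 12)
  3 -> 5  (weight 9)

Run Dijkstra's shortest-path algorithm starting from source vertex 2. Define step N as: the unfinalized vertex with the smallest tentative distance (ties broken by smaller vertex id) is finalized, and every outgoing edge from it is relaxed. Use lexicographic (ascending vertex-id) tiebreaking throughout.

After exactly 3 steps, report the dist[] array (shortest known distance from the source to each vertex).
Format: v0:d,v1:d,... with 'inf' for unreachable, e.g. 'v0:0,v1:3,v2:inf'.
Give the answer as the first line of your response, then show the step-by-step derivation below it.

v0:inf,v1:17,v2:0,v3:12,v4:23,v5:21

step 1: dist = v0:inf,v1:17,v2:0,v3:12,v4:inf,v5:inf
step 2: dist = v0:inf,v1:17,v2:0,v3:12,v4:inf,v5:21
step 3: dist = v0:inf,v1:17,v2:0,v3:12,v4:23,v5:21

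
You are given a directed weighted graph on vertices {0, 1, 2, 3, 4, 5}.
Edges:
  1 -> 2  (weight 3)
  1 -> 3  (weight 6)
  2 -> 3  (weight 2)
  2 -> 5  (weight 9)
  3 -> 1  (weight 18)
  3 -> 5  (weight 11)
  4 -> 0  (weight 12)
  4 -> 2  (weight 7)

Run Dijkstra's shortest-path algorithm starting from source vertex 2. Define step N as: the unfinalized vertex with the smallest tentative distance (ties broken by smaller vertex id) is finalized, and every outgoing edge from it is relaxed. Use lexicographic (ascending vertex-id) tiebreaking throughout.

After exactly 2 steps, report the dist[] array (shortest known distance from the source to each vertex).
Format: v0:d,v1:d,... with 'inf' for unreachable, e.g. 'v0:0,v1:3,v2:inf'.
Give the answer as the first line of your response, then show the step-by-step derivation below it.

v0:inf,v1:20,v2:0,v3:2,v4:inf,v5:9

step 1: dist = v0:inf,v1:inf,v2:0,v3:2,v4:inf,v5:9
step 2: dist = v0:inf,v1:20,v2:0,v3:2,v4:inf,v5:9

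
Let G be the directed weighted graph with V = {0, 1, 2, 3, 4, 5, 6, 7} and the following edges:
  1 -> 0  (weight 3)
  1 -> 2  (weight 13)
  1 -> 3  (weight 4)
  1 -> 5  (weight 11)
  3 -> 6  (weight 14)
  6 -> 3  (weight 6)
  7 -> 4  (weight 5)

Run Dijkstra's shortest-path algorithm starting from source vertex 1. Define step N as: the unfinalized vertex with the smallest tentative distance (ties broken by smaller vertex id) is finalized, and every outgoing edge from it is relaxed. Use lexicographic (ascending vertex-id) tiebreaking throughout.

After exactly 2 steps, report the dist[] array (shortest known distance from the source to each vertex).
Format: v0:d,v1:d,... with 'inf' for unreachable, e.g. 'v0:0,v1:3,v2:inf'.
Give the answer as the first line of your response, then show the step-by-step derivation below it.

v0:3,v1:0,v2:13,v3:4,v4:inf,v5:11,v6:inf,v7:inf

step 1: dist = v0:3,v1:0,v2:13,v3:4,v4:inf,v5:11,v6:inf,v7:inf
step 2: dist = v0:3,v1:0,v2:13,v3:4,v4:inf,v5:11,v6:inf,v7:inf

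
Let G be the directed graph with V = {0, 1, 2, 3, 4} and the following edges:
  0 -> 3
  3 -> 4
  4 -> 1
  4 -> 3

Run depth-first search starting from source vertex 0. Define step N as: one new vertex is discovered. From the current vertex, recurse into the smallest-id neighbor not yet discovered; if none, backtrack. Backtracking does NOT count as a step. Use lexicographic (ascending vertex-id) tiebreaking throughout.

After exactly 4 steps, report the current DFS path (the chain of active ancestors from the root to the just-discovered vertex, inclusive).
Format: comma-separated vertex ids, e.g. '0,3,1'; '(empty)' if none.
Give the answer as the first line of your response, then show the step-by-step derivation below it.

0,3,4,1

step 1: discover 0; path=0; order=0
step 2: discover 3; path=0>3; order=0,3
step 3: discover 4; path=0>3>4; order=0,3,4
step 4: discover 1; path=0>3>4>1; order=0,3,4,1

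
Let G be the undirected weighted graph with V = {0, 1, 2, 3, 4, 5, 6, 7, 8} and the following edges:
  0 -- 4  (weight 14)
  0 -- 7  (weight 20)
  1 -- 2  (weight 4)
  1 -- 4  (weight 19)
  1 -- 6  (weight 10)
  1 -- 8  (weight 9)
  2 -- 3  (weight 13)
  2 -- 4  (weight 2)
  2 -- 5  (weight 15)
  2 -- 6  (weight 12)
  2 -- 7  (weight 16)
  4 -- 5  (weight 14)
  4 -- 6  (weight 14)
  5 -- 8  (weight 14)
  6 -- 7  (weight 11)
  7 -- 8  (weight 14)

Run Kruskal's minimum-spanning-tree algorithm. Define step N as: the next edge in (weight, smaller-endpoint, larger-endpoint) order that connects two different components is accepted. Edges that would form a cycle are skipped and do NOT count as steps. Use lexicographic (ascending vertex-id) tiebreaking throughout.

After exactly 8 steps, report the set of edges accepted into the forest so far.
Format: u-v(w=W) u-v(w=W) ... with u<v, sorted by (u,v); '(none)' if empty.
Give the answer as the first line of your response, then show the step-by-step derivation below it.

0-4(w=14) 1-2(w=4) 1-6(w=10) 1-8(w=9) 2-3(w=13) 2-4(w=2) 4-5(w=14) 6-7(w=11)

step 1: add edge 2-4 (w=2); MST = {2-4(w=2)}
step 2: add edge 1-2 (w=4); MST = {1-2(w=4) 2-4(w=2)}
step 3: add edge 1-8 (w=9); MST = {1-2(w=4) 1-8(w=9) 2-4(w=2)}
step 4: add edge 1-6 (w=10); MST = {1-2(w=4) 1-6(w=10) 1-8(w=9) 2-4(w=2)}
step 5: add edge 6-7 (w=11); MST = {1-2(w=4) 1-6(w=10) 1-8(w=9) 2-4(w=2) 6-7(w=11)}
step 6: add edge 2-3 (w=13); MST = {1-2(w=4) 1-6(w=10) 1-8(w=9) 2-3(w=13) 2-4(w=2) 6-7(w=11)}
step 7: add edge 0-4 (w=14); MST = {0-4(w=14) 1-2(w=4) 1-6(w=10) 1-8(w=9) 2-3(w=13) 2-4(w=2) 6-7(w=11)}
step 8: add edge 4-5 (w=14); MST = {0-4(w=14) 1-2(w=4) 1-6(w=10) 1-8(w=9) 2-3(w=13) 2-4(w=2) 4-5(w=14) 6-7(w=11)}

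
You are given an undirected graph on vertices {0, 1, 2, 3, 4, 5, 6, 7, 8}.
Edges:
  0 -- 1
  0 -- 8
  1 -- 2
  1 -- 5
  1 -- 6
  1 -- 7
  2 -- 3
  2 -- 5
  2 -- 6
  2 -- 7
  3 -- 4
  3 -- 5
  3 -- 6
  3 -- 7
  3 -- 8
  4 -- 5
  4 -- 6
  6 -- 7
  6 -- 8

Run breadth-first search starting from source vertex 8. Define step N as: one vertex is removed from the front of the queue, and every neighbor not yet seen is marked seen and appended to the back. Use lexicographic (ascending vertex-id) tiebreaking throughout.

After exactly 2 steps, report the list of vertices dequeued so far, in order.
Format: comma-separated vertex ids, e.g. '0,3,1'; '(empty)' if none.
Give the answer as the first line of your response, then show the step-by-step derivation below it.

8,0

step 1: dequeue 8; queue=[0,3,6]; order=8
step 2: dequeue 0; queue=[3,6,1]; order=8,0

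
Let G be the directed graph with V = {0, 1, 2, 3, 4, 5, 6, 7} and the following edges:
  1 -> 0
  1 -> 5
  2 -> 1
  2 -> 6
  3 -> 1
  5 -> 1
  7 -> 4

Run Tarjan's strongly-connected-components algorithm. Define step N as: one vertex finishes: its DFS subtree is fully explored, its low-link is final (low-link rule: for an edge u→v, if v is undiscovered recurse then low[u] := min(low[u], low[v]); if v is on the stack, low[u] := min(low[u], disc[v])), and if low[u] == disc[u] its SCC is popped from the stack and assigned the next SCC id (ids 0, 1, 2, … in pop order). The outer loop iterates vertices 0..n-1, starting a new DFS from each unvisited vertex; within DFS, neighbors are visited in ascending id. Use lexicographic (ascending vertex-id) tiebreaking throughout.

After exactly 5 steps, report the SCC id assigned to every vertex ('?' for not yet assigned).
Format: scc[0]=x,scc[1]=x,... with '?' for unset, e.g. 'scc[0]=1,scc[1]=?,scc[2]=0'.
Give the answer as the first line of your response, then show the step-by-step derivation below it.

scc[0]=0,scc[1]=1,scc[2]=3,scc[3]=?,scc[4]=?,scc[5]=1,scc[6]=2,scc[7]=?

step 1: low=(low[0]=0,low[1]=?,low[2]=?,low[3]=?,low[4]=?,low[5]=?,low[6]=?,low[7]=?); scc=(scc[0]=0,scc[1]=?,scc[2]=?,scc[3]=?,scc[4]=?,scc[5]=?,scc[6]=?,scc[7]=?)
step 2: low=(low[0]=0,low[1]=1,low[2]=?,low[3]=?,low[4]=?,low[5]=1,low[6]=?,low[7]=?); scc=(scc[0]=0,scc[1]=?,scc[2]=?,scc[3]=?,scc[4]=?,scc[5]=?,scc[6]=?,scc[7]=?)
step 3: low=(low[0]=0,low[1]=1,low[2]=?,low[3]=?,low[4]=?,low[5]=1,low[6]=?,low[7]=?); scc=(scc[0]=0,scc[1]=1,scc[2]=?,scc[3]=?,scc[4]=?,scc[5]=1,scc[6]=?,scc[7]=?)
step 4: low=(low[0]=0,low[1]=1,low[2]=3,low[3]=?,low[4]=?,low[5]=1,low[6]=4,low[7]=?); scc=(scc[0]=0,scc[1]=1,scc[2]=?,scc[3]=?,scc[4]=?,scc[5]=1,scc[6]=2,scc[7]=?)
step 5: low=(low[0]=0,low[1]=1,low[2]=3,low[3]=?,low[4]=?,low[5]=1,low[6]=4,low[7]=?); scc=(scc[0]=0,scc[1]=1,scc[2]=3,scc[3]=?,scc[4]=?,scc[5]=1,scc[6]=2,scc[7]=?)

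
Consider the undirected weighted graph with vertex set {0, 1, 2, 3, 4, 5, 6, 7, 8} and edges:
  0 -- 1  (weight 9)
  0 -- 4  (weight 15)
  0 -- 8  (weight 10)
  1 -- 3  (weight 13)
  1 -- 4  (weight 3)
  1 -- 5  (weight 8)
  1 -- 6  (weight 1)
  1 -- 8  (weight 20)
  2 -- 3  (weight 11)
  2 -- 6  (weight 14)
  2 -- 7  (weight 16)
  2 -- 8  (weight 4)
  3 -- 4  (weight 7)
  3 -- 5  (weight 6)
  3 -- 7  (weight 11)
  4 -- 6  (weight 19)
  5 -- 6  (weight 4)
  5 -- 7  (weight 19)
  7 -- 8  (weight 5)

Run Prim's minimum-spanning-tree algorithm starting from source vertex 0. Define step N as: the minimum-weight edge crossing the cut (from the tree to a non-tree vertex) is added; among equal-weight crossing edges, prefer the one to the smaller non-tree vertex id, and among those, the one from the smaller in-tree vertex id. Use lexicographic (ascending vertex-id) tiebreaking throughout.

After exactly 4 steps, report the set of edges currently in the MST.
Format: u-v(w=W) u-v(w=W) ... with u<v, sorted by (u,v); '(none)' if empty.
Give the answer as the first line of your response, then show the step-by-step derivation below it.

0-1(w=9) 1-4(w=3) 1-6(w=1) 5-6(w=4)

step 1: add edge 0-1 (w=9); MST = {0-1(w=9)}
step 2: add edge 1-6 (w=1); MST = {0-1(w=9) 1-6(w=1)}
step 3: add edge 1-4 (w=3); MST = {0-1(w=9) 1-4(w=3) 1-6(w=1)}
step 4: add edge 5-6 (w=4); MST = {0-1(w=9) 1-4(w=3) 1-6(w=1) 5-6(w=4)}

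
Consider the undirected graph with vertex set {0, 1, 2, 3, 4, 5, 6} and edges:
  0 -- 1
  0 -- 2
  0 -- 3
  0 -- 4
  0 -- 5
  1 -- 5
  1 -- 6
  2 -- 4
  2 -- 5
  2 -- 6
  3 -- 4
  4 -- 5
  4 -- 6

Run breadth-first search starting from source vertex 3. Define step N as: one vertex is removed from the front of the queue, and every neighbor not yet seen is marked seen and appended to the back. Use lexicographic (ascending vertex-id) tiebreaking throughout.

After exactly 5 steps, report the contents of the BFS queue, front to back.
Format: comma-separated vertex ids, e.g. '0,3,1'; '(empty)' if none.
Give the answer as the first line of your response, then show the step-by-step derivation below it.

5,6

step 1: dequeue 3; queue=[0,4]; order=3
step 2: dequeue 0; queue=[4,1,2,5]; order=3,0
step 3: dequeue 4; queue=[1,2,5,6]; order=3,0,4
step 4: dequeue 1; queue=[2,5,6]; order=3,0,4,1
step 5: dequeue 2; queue=[5,6]; order=3,0,4,1,2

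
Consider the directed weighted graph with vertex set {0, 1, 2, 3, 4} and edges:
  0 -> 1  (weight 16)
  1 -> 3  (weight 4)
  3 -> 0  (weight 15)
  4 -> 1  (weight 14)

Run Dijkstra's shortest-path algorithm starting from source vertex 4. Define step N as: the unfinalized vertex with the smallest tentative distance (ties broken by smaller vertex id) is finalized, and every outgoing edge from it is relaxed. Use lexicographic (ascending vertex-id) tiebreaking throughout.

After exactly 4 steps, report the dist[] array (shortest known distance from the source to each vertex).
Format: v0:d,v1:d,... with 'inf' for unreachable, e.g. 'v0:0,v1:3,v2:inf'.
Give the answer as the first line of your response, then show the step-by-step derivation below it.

v0:33,v1:14,v2:inf,v3:18,v4:0

step 1: dist = v0:inf,v1:14,v2:inf,v3:inf,v4:0
step 2: dist = v0:inf,v1:14,v2:inf,v3:18,v4:0
step 3: dist = v0:33,v1:14,v2:inf,v3:18,v4:0
step 4: dist = v0:33,v1:14,v2:inf,v3:18,v4:0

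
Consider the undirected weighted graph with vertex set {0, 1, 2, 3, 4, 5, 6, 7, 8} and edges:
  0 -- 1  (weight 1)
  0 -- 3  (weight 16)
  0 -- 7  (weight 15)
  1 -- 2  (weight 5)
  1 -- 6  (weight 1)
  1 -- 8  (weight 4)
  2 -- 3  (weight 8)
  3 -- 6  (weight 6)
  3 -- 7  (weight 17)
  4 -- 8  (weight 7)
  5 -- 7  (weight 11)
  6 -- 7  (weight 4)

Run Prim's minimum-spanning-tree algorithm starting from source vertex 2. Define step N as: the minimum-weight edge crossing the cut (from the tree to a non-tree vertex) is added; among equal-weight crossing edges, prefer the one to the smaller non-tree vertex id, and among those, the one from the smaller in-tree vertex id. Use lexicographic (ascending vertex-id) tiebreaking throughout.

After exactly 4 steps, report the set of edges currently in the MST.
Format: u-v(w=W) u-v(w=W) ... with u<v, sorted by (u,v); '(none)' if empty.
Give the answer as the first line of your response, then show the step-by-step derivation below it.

0-1(w=1) 1-2(w=5) 1-6(w=1) 6-7(w=4)

step 1: add edge 1-2 (w=5); MST = {1-2(w=5)}
step 2: add edge 0-1 (w=1); MST = {0-1(w=1) 1-2(w=5)}
step 3: add edge 1-6 (w=1); MST = {0-1(w=1) 1-2(w=5) 1-6(w=1)}
step 4: add edge 6-7 (w=4); MST = {0-1(w=1) 1-2(w=5) 1-6(w=1) 6-7(w=4)}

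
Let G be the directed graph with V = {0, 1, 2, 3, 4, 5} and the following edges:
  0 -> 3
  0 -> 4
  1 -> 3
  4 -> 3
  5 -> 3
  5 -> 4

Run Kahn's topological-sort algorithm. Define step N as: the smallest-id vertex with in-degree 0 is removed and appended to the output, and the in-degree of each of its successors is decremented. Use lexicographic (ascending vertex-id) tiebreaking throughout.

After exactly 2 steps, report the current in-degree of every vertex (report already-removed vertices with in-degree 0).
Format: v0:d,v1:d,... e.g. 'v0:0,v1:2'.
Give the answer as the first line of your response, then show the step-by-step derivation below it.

v0:0,v1:0,v2:0,v3:2,v4:1,v5:0

step 1: output 0; order=[0]; indeg=(0,0,0,3,1,0)
step 2: output 1; order=[0,1]; indeg=(0,0,0,2,1,0)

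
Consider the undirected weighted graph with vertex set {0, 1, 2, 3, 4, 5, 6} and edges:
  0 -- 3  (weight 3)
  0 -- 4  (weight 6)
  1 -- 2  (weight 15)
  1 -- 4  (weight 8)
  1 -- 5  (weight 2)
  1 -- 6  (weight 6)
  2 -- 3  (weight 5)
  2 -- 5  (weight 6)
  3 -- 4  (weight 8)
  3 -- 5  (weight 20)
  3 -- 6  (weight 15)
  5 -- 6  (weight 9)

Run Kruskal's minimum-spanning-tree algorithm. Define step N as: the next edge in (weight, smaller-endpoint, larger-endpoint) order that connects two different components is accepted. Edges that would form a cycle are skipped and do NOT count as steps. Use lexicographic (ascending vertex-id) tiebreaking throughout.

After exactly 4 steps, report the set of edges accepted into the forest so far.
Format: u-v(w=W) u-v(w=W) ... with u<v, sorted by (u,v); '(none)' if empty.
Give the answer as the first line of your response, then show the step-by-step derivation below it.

0-3(w=3) 0-4(w=6) 1-5(w=2) 2-3(w=5)

step 1: add edge 1-5 (w=2); MST = {1-5(w=2)}
step 2: add edge 0-3 (w=3); MST = {0-3(w=3) 1-5(w=2)}
step 3: add edge 2-3 (w=5); MST = {0-3(w=3) 1-5(w=2) 2-3(w=5)}
step 4: add edge 0-4 (w=6); MST = {0-3(w=3) 0-4(w=6) 1-5(w=2) 2-3(w=5)}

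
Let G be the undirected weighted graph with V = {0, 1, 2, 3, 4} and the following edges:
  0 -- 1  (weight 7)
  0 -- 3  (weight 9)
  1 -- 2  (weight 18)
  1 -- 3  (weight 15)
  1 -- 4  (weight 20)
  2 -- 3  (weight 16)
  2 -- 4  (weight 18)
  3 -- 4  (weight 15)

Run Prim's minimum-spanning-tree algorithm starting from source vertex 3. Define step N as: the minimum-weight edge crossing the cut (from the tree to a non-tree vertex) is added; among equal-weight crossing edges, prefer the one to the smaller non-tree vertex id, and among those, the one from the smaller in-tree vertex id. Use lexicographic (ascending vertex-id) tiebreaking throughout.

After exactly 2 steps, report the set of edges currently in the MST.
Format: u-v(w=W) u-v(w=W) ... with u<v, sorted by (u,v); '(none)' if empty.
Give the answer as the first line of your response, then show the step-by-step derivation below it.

0-1(w=7) 0-3(w=9)

step 1: add edge 0-3 (w=9); MST = {0-3(w=9)}
step 2: add edge 0-1 (w=7); MST = {0-1(w=7) 0-3(w=9)}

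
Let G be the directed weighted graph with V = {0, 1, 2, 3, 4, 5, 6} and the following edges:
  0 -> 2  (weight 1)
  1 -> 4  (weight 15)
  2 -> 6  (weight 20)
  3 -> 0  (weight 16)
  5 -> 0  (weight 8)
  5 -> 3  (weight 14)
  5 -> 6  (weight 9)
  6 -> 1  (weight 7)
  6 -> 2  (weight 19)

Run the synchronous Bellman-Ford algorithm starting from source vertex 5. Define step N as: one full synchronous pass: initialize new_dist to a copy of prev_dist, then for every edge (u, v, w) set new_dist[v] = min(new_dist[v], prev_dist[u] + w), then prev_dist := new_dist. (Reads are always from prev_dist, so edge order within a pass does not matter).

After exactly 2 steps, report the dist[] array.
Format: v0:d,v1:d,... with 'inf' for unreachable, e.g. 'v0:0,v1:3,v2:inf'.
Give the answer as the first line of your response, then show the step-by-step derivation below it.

v0:8,v1:16,v2:9,v3:14,v4:inf,v5:0,v6:9

step 1: dist = v0:8,v1:inf,v2:inf,v3:14,v4:inf,v5:0,v6:9
step 2: dist = v0:8,v1:16,v2:9,v3:14,v4:inf,v5:0,v6:9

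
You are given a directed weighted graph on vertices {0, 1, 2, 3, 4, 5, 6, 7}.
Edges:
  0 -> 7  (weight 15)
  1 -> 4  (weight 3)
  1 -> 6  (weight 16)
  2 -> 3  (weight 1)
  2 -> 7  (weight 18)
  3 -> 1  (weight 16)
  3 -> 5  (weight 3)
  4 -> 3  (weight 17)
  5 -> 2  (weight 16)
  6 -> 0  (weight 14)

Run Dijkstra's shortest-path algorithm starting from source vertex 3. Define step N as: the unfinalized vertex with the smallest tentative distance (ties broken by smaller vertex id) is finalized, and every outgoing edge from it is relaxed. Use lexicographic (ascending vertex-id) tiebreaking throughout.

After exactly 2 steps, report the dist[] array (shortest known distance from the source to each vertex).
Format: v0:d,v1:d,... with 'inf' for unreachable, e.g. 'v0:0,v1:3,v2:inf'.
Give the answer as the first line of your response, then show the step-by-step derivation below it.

v0:inf,v1:16,v2:19,v3:0,v4:inf,v5:3,v6:inf,v7:inf

step 1: dist = v0:inf,v1:16,v2:inf,v3:0,v4:inf,v5:3,v6:inf,v7:inf
step 2: dist = v0:inf,v1:16,v2:19,v3:0,v4:inf,v5:3,v6:inf,v7:inf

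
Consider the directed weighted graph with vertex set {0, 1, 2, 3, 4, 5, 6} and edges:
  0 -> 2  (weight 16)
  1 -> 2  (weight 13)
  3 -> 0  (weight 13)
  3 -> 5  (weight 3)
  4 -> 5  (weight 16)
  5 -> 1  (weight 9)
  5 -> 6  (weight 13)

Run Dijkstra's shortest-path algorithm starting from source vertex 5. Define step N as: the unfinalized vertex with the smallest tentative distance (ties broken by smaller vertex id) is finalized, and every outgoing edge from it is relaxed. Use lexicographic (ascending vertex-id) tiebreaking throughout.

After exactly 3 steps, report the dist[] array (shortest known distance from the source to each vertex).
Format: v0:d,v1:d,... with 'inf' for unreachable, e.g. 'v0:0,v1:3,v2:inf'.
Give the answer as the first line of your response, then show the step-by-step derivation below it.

v0:inf,v1:9,v2:22,v3:inf,v4:inf,v5:0,v6:13

step 1: dist = v0:inf,v1:9,v2:inf,v3:inf,v4:inf,v5:0,v6:13
step 2: dist = v0:inf,v1:9,v2:22,v3:inf,v4:inf,v5:0,v6:13
step 3: dist = v0:inf,v1:9,v2:22,v3:inf,v4:inf,v5:0,v6:13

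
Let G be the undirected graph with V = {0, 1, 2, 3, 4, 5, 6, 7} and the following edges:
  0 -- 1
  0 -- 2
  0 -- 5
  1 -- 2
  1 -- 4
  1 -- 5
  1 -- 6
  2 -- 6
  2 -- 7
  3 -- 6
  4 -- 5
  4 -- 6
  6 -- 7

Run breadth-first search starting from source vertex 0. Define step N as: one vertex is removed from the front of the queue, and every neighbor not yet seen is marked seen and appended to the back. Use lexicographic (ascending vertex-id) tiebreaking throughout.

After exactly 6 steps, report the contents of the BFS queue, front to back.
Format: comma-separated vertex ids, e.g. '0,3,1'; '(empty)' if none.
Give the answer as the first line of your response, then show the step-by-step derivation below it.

7,3

step 1: dequeue 0; queue=[1,2,5]; order=0
step 2: dequeue 1; queue=[2,5,4,6]; order=0,1
step 3: dequeue 2; queue=[5,4,6,7]; order=0,1,2
step 4: dequeue 5; queue=[4,6,7]; order=0,1,2,5
step 5: dequeue 4; queue=[6,7]; order=0,1,2,5,4
step 6: dequeue 6; queue=[7,3]; order=0,1,2,5,4,6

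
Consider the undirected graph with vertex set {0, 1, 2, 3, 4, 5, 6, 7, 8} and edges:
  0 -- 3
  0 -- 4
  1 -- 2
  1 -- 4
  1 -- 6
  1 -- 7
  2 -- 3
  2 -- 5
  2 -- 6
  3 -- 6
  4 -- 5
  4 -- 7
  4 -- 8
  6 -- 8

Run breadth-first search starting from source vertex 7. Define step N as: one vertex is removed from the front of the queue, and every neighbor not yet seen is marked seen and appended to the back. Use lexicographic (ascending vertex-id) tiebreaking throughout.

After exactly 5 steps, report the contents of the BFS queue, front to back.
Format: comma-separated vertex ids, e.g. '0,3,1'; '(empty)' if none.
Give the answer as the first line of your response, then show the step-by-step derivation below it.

0,5,8,3

step 1: dequeue 7; queue=[1,4]; order=7
step 2: dequeue 1; queue=[4,2,6]; order=7,1
step 3: dequeue 4; queue=[2,6,0,5,8]; order=7,1,4
step 4: dequeue 2; queue=[6,0,5,8,3]; order=7,1,4,2
step 5: dequeue 6; queue=[0,5,8,3]; order=7,1,4,2,6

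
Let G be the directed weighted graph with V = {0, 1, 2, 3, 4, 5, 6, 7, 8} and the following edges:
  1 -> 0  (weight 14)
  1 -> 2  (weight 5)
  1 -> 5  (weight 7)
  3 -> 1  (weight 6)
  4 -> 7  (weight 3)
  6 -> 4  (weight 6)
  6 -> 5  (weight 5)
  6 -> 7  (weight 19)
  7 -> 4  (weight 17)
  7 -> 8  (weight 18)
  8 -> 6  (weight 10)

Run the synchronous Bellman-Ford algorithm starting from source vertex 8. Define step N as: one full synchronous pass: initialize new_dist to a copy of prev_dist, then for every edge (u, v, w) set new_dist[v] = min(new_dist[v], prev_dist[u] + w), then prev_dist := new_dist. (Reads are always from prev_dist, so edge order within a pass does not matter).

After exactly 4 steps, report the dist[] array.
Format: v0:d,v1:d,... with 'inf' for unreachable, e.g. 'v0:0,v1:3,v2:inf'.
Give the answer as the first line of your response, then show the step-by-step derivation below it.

v0:inf,v1:inf,v2:inf,v3:inf,v4:16,v5:15,v6:10,v7:19,v8:0

step 1: dist = v0:inf,v1:inf,v2:inf,v3:inf,v4:inf,v5:inf,v6:10,v7:inf,v8:0
step 2: dist = v0:inf,v1:inf,v2:inf,v3:inf,v4:16,v5:15,v6:10,v7:29,v8:0
step 3: dist = v0:inf,v1:inf,v2:inf,v3:inf,v4:16,v5:15,v6:10,v7:19,v8:0
step 4: dist = v0:inf,v1:inf,v2:inf,v3:inf,v4:16,v5:15,v6:10,v7:19,v8:0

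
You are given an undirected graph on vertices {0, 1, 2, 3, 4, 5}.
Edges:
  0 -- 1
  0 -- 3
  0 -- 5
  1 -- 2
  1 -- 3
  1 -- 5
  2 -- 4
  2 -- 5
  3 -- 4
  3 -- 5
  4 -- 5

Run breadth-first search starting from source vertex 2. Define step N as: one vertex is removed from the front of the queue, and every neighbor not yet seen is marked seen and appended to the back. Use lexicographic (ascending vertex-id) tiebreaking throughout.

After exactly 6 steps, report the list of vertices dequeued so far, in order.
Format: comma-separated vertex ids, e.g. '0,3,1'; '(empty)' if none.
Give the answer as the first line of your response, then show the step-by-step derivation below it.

2,1,4,5,0,3

step 1: dequeue 2; queue=[1,4,5]; order=2
step 2: dequeue 1; queue=[4,5,0,3]; order=2,1
step 3: dequeue 4; queue=[5,0,3]; order=2,1,4
step 4: dequeue 5; queue=[0,3]; order=2,1,4,5
step 5: dequeue 0; queue=[3]; order=2,1,4,5,0
step 6: dequeue 3; queue=[(empty)]; order=2,1,4,5,0,3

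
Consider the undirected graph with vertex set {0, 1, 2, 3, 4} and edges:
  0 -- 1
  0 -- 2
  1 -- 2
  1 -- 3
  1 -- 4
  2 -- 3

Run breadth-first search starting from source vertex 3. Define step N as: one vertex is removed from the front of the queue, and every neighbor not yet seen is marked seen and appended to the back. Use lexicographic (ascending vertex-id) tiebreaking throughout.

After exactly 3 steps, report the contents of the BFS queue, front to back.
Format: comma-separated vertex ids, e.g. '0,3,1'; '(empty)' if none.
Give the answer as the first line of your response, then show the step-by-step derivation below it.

0,4

step 1: dequeue 3; queue=[1,2]; order=3
step 2: dequeue 1; queue=[2,0,4]; order=3,1
step 3: dequeue 2; queue=[0,4]; order=3,1,2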